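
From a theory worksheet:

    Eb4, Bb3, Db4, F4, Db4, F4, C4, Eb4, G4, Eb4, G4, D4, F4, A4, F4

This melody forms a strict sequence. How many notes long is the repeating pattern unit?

5

Try groups of 5 (3 cells in 15 notes):
Eb4 Bb3 Db4 F4 Db4 | F4 C4 Eb4 G4 Eb4 | G4 D4 F4 A4 F4
Each cell is the previous one up a 2nd — so the unit is 5 notes.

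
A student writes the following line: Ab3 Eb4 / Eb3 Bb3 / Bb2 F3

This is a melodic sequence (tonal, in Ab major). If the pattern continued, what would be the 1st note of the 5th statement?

Grouping in 2s, the 1st note of each cell is Ab3, Eb3, Bb2.
Extending down a 4th: F2 → C2.

C2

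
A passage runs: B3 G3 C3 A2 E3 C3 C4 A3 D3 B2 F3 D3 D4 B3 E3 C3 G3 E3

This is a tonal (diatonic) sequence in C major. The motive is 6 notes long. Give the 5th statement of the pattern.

The 6-note cells begin on B3, C4, D4 — each up a 2nd from the last.
Extending up a 2nd: E4 → F4.
From F4 the diatonic shape gives F4 D4 G3 E3 B3 G3.

F4 D4 G3 E3 B3 G3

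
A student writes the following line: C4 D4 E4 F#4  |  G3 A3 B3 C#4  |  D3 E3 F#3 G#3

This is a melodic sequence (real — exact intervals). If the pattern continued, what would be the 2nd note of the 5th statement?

F#2

The unit is 4 notes. Position-2 pitches of the 3 shown cells: D4, A3, E3.
Each moves down a 4th. Continuing: B2 → F#2.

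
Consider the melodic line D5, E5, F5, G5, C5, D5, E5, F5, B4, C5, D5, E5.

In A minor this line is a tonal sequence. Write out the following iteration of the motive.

With a 4-note motive the entries are D5, C5, B4, each down a 2nd from the previous.
From A4 the diatonic shape gives A4 B4 C5 D5.

A4 B4 C5 D5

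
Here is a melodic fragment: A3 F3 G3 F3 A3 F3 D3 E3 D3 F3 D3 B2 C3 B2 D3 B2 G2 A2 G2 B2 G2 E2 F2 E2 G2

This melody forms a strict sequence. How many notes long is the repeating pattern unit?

5

There are 25 notes; a 5-note unit gives 5 cells:
A3 F3 G3 F3 A3 | F3 D3 E3 D3 F3 | D3 B2 C3 B2 D3 | B2 G2 A2 G2 B2 | G2 E2 F2 E2 G2
Each cell is the previous one down a 3rd — so the unit is 5 notes.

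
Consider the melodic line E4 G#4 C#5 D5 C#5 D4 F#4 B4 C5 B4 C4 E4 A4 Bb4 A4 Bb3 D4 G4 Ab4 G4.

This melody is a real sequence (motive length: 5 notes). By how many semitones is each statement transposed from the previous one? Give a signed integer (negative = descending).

-2

Unit = 5 notes; the statements start on E4, D4, C4, Bb3, moving down a 2nd each time.
Counting half-steps from E4 to D4: -2.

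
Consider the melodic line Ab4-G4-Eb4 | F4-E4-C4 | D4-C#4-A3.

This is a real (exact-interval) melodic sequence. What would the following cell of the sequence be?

B3 A#3 F#3

The 3-note cells begin on Ab4, F4, D4 — each down a 3rd from the last.
So cell 4 is B3 A#3 F#3.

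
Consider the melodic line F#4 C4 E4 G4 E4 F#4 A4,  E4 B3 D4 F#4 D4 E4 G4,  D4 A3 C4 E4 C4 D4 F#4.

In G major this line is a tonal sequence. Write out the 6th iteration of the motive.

Taking 7-note groups, the heads are F#4, E4, D4: the pattern moves down a 2nd.
Extending down a 2nd: C4 → B3 → A3.
From A3 the diatonic shape gives A3 E3 G3 B3 G3 A3 C4.

A3 E3 G3 B3 G3 A3 C4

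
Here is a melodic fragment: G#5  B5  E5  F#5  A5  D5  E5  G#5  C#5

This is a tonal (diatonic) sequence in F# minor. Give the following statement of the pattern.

D5 F#5 B4

The 3-note cells begin on G#5, F#5, E5 — each down a 2nd from the last.
From D5 the diatonic shape gives D5 F#5 B4.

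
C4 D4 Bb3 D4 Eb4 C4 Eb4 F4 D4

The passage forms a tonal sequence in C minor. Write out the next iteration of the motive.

F4 G4 Eb4

With a 3-note motive the entries are C4, D4, Eb4, each up a 2nd from the previous.
So cell 4 is F4 G4 Eb4.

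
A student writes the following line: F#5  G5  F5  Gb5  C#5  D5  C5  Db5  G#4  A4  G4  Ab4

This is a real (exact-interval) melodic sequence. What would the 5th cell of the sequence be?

A#3 B3 A3 Bb3

The 4-note cells begin on F#5, C#5, G#4 — each down a 4th from the last.
Extending down a 4th: D#4 → A#3.
Statement 5 starts on A#3 and keeps the same exact contour: A#3 B3 A3 Bb3.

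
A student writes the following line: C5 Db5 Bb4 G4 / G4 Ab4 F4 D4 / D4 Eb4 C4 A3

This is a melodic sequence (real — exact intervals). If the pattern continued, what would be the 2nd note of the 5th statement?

F3

The unit is 4 notes. Position-2 pitches of the 3 shown cells: Db5, Ab4, Eb4.
Each moves down a 4th. Continuing: Bb3 → F3.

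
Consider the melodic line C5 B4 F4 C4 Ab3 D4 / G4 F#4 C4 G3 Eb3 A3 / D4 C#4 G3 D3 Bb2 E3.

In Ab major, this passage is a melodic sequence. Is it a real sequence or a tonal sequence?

Each cell has the same semitone pattern (-1, -6, -5, -4, 6) — intervals are preserved exactly.
And B4 lies outside Ab major, so the sequence is real rather than tonal.

real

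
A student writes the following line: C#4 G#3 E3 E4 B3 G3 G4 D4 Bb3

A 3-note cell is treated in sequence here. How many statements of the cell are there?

9 notes in groups of 3 gives 9/3 = 3 statements.
Starts: C#4, E4, G4 — each up a 3rd.

3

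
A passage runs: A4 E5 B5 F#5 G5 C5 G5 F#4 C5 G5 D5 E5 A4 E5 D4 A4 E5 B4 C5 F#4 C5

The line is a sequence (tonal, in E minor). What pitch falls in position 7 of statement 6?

With 7-note cells, note 7 of each statement runs G5, E5, C5.
Extending down a 3rd: A4 → F#4 → D4.

D4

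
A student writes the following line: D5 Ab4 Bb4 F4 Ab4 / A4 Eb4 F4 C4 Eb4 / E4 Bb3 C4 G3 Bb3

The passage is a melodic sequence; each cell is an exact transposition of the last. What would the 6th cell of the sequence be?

Taking 5-note groups, the heads are D5, A4, E4: the pattern moves down a 4th.
Continuing the starts: B3 → F#3 → C#3.
From C#3 the exact shape gives C#3 G2 A2 E2 G2.

C#3 G2 A2 E2 G2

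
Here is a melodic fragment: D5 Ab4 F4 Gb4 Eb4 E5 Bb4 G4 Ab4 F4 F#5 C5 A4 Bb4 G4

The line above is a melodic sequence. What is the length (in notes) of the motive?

5

There are 15 notes; a 5-note unit gives 3 cells:
D5 Ab4 F4 Gb4 Eb4 | E5 Bb4 G4 Ab4 F4 | F#5 C5 A4 Bb4 G4
Each cell is the previous one up a 2nd — so the unit is 5 notes.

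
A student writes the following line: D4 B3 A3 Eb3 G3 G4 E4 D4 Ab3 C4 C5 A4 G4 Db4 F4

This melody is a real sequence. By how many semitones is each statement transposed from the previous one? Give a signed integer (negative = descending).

5

With a 5-note motive the entries are D4, G4, C5, each up a 4th from the previous.
D4→G4 is 67 − 62 = 5 semitones.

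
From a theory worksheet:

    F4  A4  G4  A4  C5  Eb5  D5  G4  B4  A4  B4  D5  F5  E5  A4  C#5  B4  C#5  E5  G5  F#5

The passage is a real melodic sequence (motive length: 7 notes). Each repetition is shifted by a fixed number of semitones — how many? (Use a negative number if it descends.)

Taking 7-note groups, the heads are F4, G4, A4: the pattern moves up a 2nd.
F4 to G4 spans +2 semitones.

2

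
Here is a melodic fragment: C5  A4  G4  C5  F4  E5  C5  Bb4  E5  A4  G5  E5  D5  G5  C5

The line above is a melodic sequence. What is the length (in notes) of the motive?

5

Try groups of 5 (3 cells in 15 notes):
C5 A4 G4 C5 F4 | E5 C5 Bb4 E5 A4 | G5 E5 D5 G5 C5
Every group is a transposition up a 3rd of the one before; no shorter unit works.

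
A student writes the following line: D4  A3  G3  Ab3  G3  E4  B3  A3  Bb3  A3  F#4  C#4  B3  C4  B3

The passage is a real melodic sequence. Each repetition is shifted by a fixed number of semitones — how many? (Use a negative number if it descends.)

2

With a 5-note motive the entries are D4, E4, F#4, each up a 2nd from the previous.
D4→E4 is 64 − 62 = 2 semitones.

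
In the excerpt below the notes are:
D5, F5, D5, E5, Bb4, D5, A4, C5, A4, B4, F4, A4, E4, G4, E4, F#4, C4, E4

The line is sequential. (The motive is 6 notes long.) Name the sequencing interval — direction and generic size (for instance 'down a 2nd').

Taking 6-note groups, the heads are D5, A4, E4: the pattern moves down a 4th.
D5 to A4 is down a 4th.

down a 4th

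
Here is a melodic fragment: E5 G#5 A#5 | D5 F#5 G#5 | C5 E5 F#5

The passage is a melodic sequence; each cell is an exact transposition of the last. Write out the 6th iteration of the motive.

Taking 3-note groups, the heads are E5, D5, C5: the pattern moves down a 2nd.
Continuing the starts: Bb4 → Ab4 → Gb4.
So cell 6 is Gb4 Bb4 C5.

Gb4 Bb4 C5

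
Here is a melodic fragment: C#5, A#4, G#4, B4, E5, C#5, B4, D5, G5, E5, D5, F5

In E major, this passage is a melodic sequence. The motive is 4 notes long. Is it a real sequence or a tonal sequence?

real

Each cell has the same semitone pattern (-3, -2, 3) — intervals are preserved exactly.
And A#4 lies outside E major, so the sequence is real rather than tonal.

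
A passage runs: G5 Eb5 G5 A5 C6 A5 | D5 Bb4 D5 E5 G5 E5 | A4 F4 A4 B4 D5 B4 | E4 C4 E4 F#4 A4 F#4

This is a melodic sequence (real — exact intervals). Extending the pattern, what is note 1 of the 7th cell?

C#3

The unit is 6 notes. Position-1 pitches of the 4 shown cells: G5, D5, A4, E4.
Each moves down a 4th. Continuing: B3 → F#3 → C#3.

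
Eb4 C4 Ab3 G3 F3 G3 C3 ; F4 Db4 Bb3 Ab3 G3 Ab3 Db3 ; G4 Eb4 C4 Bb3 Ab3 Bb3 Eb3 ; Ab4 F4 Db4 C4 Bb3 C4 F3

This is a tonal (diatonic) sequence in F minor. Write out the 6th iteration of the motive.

Unit = 7 notes; the statements start on Eb4, F4, G4, Ab4, moving up a 2nd each time.
Continuing the starts: Bb4 → C5.
So cell 6 is C5 Ab4 F4 Eb4 Db4 Eb4 Ab3.

C5 Ab4 F4 Eb4 Db4 Eb4 Ab3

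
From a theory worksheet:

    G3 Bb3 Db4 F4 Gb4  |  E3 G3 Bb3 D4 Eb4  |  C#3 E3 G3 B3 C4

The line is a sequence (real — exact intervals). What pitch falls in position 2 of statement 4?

The unit is 5 notes. Position-2 pitches of the 3 shown cells: Bb3, G3, E3.
One more down a 3rd gives C#3.

C#3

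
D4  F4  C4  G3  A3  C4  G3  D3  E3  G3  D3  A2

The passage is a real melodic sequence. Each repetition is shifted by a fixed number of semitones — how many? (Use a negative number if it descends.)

Unit = 4 notes; the statements start on D4, A3, E3, moving down a 4th each time.
Counting half-steps from D4 to A3: -5.

-5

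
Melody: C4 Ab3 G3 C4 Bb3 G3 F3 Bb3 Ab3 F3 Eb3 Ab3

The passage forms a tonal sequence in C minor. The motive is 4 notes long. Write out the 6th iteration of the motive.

Eb3 C3 Bb2 Eb3

Unit = 4 notes; the statements start on C4, Bb3, Ab3, moving down a 2nd each time.
Continuing the starts: G3 → F3 → Eb3.
So cell 6 is Eb3 C3 Bb2 Eb3.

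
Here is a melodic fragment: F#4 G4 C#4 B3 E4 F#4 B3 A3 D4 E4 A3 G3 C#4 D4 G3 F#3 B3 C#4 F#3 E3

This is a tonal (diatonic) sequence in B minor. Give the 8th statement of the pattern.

F#3 G3 C#3 B2

The 4-note cells begin on F#4, E4, D4, C#4, B3 — each down a 2nd from the last.
Extending down a 2nd: A3 → G3 → F#3.
So cell 8 is F#3 G3 C#3 B2.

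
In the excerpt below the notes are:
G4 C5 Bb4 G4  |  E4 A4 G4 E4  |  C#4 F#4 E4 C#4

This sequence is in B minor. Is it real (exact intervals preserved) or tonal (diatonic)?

real

Each cell has the same semitone pattern (5, -2, -3) — intervals are preserved exactly.
And C5 lies outside B minor, so the sequence is real rather than tonal.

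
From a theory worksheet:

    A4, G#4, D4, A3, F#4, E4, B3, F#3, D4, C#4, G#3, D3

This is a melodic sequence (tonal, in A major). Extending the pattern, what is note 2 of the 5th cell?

The unit is 4 notes. Position-2 pitches of the 3 shown cells: G#4, E4, C#4.
Extending down a 3rd: A3 → F#3.

F#3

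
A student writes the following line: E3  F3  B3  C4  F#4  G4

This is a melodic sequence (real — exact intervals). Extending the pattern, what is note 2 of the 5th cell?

A5

Grouping in 2s, the 2nd note of each cell is F3, C4, G4.
Carrying that up a 5th forward: D5 → A5.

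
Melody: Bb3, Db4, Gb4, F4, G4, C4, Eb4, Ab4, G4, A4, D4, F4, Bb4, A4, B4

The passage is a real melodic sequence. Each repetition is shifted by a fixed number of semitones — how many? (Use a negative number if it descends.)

Unit = 5 notes; the statements start on Bb3, C4, D4, moving up a 2nd each time.
Bb3→C4 is 60 − 58 = 2 semitones.

2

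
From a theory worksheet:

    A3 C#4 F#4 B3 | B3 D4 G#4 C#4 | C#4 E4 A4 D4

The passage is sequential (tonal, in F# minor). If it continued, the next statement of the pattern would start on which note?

Taking 4-note groups, the heads are A3, B3, C#4: the pattern moves up a 2nd.
The next head, up a 2nd from C#4, is D4.

D4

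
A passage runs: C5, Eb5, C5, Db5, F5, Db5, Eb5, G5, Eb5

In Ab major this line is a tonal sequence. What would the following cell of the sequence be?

F5 Ab5 F5

Unit = 3 notes; the statements start on C5, Db5, Eb5, moving up a 2nd each time.
From F5 the diatonic shape gives F5 Ab5 F5.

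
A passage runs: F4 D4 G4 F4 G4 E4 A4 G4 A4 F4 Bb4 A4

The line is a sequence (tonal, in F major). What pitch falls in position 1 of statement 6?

D5

The unit is 4 notes. Position-1 pitches of the 3 shown cells: F4, G4, A4.
Each moves up a 2nd. Continuing: Bb4 → C5 → D5.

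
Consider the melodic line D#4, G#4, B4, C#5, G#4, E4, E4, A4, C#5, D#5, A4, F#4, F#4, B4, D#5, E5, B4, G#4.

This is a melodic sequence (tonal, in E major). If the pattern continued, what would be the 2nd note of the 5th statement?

With 6-note cells, note 2 of each statement runs G#4, A4, B4.
Extending up a 2nd: C#5 → D#5.

D#5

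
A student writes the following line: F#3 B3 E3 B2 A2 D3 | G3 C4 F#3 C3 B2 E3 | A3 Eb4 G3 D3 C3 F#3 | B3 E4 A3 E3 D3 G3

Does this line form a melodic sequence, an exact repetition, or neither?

Note 2 of cell 3 is Eb4; if this were a sequence it would be D4. No unit length gives a consistent transposition pattern.

neither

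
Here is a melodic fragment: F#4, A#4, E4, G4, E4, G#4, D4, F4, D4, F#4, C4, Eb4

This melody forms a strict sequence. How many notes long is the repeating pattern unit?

4

There are 12 notes; a 4-note unit gives 3 cells:
F#4 A#4 E4 G4 | E4 G#4 D4 F4 | D4 F#4 C4 Eb4
Every group is a transposition down a 2nd of the one before; no shorter unit works.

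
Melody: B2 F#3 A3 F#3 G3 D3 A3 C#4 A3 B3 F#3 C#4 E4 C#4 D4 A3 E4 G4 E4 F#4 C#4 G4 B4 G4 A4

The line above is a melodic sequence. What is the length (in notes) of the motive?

There are 25 notes; a 5-note unit gives 5 cells:
B2 F#3 A3 F#3 G3 | D3 A3 C#4 A3 B3 | F#3 C#4 E4 C#4 D4 | A3 E4 G4 E4 F#4 | C#4 G4 B4 G4 A4
That's a consistent up a 3rd shift per cell, and no other grouping gives one.

5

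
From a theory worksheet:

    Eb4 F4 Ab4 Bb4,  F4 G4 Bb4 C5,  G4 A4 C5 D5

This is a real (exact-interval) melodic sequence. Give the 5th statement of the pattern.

B4 C#5 E5 F#5

With a 4-note motive the entries are Eb4, F4, G4, each up a 2nd from the previous.
Carrying on: A4 → B4.
Statement 5 starts on B4 and keeps the same exact contour: B4 C#5 E5 F#5.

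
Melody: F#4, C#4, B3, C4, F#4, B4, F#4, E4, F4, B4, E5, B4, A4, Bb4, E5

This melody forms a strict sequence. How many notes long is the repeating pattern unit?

5

There are 15 notes; a 5-note unit gives 3 cells:
F#4 C#4 B3 C4 F#4 | B4 F#4 E4 F4 B4 | E5 B4 A4 Bb4 E5
Each cell is the previous one up a 4th — so the unit is 5 notes.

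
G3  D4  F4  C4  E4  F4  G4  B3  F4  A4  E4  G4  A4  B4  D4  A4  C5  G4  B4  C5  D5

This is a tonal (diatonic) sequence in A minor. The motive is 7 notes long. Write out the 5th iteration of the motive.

With a 7-note motive the entries are G3, B3, D4, each up a 3rd from the previous.
Carrying on: F4 → A4.
So cell 5 is A4 E5 G5 D5 F5 G5 A5.

A4 E5 G5 D5 F5 G5 A5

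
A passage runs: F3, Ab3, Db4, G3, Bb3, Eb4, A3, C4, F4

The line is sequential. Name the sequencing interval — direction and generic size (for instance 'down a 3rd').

Taking 3-note groups, the heads are F3, G3, A3: the pattern moves up a 2nd.
F3 to G3 is up a 2nd.

up a 2nd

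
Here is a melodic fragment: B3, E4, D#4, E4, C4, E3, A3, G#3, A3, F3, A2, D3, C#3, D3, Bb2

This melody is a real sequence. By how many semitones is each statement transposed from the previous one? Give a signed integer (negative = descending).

Taking 5-note groups, the heads are B3, E3, A2: the pattern moves down a 5th.
Counting half-steps from B3 to E3: -7.

-7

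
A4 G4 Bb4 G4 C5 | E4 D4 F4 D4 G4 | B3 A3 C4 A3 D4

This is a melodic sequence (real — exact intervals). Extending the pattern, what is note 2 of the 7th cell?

C#2

Grouping in 5s, the 2nd note of each cell is G4, D4, A3.
Carrying that down a 4th forward: E3 → B2 → F#2 → C#2.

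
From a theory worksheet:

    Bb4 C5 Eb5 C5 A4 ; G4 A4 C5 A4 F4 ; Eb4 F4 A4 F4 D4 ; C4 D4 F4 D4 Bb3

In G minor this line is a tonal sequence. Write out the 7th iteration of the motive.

Unit = 5 notes; the statements start on Bb4, G4, Eb4, C4, moving down a 3rd each time.
Continuing the starts: A3 → F3 → D3.
Statement 7 starts on D3 and keeps the same diatonic contour: D3 Eb3 G3 Eb3 C3.

D3 Eb3 G3 Eb3 C3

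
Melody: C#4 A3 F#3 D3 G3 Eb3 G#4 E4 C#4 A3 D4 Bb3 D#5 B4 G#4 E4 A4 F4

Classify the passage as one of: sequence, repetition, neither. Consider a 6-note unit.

sequence

Each 6-note cell is the previous one transposed up a 5th.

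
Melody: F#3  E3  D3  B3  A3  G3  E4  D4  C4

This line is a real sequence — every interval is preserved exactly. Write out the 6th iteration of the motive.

With a 3-note motive the entries are F#3, B3, E4, each up a 4th from the previous.
Continuing the starts: A4 → D5 → G5.
So cell 6 is G5 F5 Eb5.

G5 F5 Eb5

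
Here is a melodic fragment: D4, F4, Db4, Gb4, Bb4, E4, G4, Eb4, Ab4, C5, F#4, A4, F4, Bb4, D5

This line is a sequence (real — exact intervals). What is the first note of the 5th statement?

A#4

With a 5-note motive the entries are D4, E4, F#4, each up a 2nd from the previous.
Extending the heads up a 2nd: G#4 → A#4.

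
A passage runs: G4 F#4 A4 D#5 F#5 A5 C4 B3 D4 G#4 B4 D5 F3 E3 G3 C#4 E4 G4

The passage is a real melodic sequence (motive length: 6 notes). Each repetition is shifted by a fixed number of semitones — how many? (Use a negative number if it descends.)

-7

With a 6-note motive the entries are G4, C4, F3, each down a 5th from the previous.
G4→C4 is 60 − 67 = -7 semitones.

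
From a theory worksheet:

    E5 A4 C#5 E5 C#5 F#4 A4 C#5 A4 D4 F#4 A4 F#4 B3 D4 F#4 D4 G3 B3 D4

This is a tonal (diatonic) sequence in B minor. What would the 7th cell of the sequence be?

Unit = 4 notes; the statements start on E5, C#5, A4, F#4, D4, moving down a 3rd each time.
Continuing the starts: B3 → G3.
Statement 7 starts on G3 and keeps the same diatonic contour: G3 C#3 E3 G3.

G3 C#3 E3 G3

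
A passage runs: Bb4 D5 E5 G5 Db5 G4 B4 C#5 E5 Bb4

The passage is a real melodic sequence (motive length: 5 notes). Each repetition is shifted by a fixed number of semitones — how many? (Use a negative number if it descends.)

-3

The 5-note cells begin on Bb4, G4 — each down a 3rd from the last.
Counting half-steps from Bb4 to G4: -3.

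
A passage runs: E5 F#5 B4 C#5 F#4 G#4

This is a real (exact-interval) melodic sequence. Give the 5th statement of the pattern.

G#3 A#3

The 2-note cells begin on E5, B4, F#4 — each down a 4th from the last.
Carrying on: C#4 → G#3.
From G#3 the exact shape gives G#3 A#3.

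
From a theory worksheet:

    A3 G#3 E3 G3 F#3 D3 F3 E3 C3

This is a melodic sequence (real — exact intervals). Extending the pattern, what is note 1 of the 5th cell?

Db3

With 3-note cells, note 1 of each statement runs A3, G3, F3.
Extending down a 2nd: Eb3 → Db3.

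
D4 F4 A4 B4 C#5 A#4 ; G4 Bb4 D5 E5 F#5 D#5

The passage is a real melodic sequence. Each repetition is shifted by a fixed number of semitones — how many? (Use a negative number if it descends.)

Taking 6-note groups, the heads are D4, G4: the pattern moves up a 4th.
D4 to G4 spans +5 semitones.

5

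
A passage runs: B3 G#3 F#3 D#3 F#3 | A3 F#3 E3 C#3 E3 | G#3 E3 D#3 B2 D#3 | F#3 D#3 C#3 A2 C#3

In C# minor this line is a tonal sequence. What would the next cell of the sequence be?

Unit = 5 notes; the statements start on B3, A3, G#3, F#3, moving down a 2nd each time.
Statement 5 starts on E3 and keeps the same diatonic contour: E3 C#3 B2 G#2 B2.

E3 C#3 B2 G#2 B2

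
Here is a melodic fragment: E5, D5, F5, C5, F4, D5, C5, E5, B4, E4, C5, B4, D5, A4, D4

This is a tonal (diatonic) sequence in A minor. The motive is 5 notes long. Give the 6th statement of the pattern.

With a 5-note motive the entries are E5, D5, C5, each down a 2nd from the previous.
Continuing the starts: B4 → A4 → G4.
So cell 6 is G4 F4 A4 E4 A3.

G4 F4 A4 E4 A3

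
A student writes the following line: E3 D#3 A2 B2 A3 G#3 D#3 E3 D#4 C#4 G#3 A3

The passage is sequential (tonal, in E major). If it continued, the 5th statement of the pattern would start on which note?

The 4-note cells begin on E3, A3, D#4 — each up a 4th from the last.
Extending the heads up a 4th: G#4 → C#5.

C#5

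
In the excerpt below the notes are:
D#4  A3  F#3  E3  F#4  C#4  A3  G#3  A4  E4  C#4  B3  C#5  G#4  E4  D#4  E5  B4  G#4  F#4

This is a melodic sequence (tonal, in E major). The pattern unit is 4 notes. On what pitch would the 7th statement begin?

Taking 4-note groups, the heads are D#4, F#4, A4, C#5, E5: the pattern moves up a 3rd.
Continuing: G#5 → B5. Statement 7 starts on B5.

B5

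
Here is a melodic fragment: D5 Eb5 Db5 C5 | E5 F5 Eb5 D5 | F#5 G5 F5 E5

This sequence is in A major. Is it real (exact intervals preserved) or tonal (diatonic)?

Each cell has the same semitone pattern (1, -2, -1) — intervals are preserved exactly.
And Eb5 lies outside A major, so the sequence is real rather than tonal.

real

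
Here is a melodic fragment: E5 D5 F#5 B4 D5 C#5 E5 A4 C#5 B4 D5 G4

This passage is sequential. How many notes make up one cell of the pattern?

There are 12 notes; a 4-note unit gives 3 cells:
E5 D5 F#5 B4 | D5 C#5 E5 A4 | C#5 B4 D5 G4
Every group is a transposition down a 2nd of the one before; no shorter unit works.

4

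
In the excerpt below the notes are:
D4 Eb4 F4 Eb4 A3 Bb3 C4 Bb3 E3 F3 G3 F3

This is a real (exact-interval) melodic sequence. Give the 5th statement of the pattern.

F#2 G2 A2 G2

Taking 4-note groups, the heads are D4, A3, E3: the pattern moves down a 4th.
Continuing the starts: B2 → F#2.
From F#2 the exact shape gives F#2 G2 A2 G2.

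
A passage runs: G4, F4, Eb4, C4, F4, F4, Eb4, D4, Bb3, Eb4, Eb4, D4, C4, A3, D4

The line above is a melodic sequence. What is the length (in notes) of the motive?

15 notes total. Splitting into 3 groups of 5:
G4 F4 Eb4 C4 F4 | F4 Eb4 D4 Bb3 Eb4 | Eb4 D4 C4 A3 D4
Each cell is the previous one down a 2nd — so the unit is 5 notes.

5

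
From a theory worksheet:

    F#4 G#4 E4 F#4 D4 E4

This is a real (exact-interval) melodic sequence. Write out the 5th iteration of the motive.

Bb3 C4

Taking 2-note groups, the heads are F#4, E4, D4: the pattern moves down a 2nd.
Carrying on: C4 → Bb3.
Statement 5 starts on Bb3 and keeps the same exact contour: Bb3 C4.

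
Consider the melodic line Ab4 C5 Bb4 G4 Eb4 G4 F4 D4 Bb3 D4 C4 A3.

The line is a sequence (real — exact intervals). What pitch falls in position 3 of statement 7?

With 4-note cells, note 3 of each statement runs Bb4, F4, C4.
Carrying that down a 4th forward: G3 → D3 → A2 → E2.

E2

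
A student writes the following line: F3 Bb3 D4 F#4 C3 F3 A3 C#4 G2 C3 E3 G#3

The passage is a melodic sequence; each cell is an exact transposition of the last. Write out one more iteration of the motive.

Taking 4-note groups, the heads are F3, C3, G2: the pattern moves down a 4th.
Statement 4 starts on D2 and keeps the same exact contour: D2 G2 B2 D#3.

D2 G2 B2 D#3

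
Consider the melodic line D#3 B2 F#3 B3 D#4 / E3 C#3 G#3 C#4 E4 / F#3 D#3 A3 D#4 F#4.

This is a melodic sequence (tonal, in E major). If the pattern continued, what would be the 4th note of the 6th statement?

The unit is 5 notes. Position-4 pitches of the 3 shown cells: B3, C#4, D#4.
Carrying that up a 2nd forward: E4 → F#4 → G#4.

G#4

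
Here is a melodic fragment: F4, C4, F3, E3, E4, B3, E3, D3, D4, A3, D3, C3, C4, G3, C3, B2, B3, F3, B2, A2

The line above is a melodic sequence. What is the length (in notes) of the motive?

4

There are 20 notes; a 4-note unit gives 5 cells:
F4 C4 F3 E3 | E4 B3 E3 D3 | D4 A3 D3 C3 | C4 G3 C3 B2 | B3 F3 B2 A2
Each cell is the previous one down a 2nd — so the unit is 4 notes.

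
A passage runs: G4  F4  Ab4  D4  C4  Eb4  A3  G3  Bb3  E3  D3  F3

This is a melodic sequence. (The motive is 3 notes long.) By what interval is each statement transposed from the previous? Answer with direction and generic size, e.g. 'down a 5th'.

Unit = 3 notes; the statements start on G4, D4, A3, E3, moving down a 4th each time.
From G4 to D4: down a 4th.

down a 4th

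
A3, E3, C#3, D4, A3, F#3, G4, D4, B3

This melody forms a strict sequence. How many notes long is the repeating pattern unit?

3

There are 9 notes; a 3-note unit gives 3 cells:
A3 E3 C#3 | D4 A3 F#3 | G4 D4 B3
That's a consistent up a 4th shift per cell, and no other grouping gives one.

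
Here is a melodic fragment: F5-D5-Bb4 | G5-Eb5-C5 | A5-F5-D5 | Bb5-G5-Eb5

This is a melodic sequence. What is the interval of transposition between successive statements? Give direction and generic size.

Taking 3-note groups, the heads are F5, G5, A5, Bb5: the pattern moves up a 2nd.
From F5 to G5: up a 2nd.

up a 2nd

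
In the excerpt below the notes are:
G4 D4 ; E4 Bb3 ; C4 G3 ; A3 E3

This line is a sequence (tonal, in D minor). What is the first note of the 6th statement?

The 2-note cells begin on G4, E4, C4, A3 — each down a 3rd from the last.
Continuing: F3 → D3. Statement 6 starts on D3.

D3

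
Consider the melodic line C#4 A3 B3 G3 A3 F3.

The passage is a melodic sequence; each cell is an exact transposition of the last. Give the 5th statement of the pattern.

F3 Db3

Unit = 2 notes; the statements start on C#4, B3, A3, moving down a 2nd each time.
Extending down a 2nd: G3 → F3.
So cell 5 is F3 Db3.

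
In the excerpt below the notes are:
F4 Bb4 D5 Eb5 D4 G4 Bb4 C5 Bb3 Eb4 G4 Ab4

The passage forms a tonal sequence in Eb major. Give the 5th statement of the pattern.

Eb3 Ab3 C4 D4

The 4-note cells begin on F4, D4, Bb3 — each down a 3rd from the last.
Carrying on: G3 → Eb3.
So cell 5 is Eb3 Ab3 C4 D4.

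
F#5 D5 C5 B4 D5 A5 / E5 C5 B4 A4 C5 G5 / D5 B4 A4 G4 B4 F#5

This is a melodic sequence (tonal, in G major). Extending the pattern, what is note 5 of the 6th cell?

Grouping in 6s, the 5th note of each cell is D5, C5, B4.
Extending down a 2nd: A4 → G4 → F#4.

F#4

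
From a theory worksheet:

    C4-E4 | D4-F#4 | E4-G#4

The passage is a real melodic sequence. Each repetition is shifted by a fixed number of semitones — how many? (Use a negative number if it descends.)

Taking 2-note groups, the heads are C4, D4, E4: the pattern moves up a 2nd.
C4→D4 is 62 − 60 = 2 semitones.

2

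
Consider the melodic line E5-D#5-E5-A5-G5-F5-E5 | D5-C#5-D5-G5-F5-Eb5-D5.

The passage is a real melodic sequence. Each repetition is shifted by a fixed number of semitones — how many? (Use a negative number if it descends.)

With a 7-note motive the entries are E5, D5, each down a 2nd from the previous.
Counting half-steps from E5 to D5: -2.

-2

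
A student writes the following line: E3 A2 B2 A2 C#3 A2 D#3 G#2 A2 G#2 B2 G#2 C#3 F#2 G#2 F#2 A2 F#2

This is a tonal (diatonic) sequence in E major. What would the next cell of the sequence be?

Unit = 6 notes; the statements start on E3, D#3, C#3, moving down a 2nd each time.
From B2 the diatonic shape gives B2 E2 F#2 E2 G#2 E2.

B2 E2 F#2 E2 G#2 E2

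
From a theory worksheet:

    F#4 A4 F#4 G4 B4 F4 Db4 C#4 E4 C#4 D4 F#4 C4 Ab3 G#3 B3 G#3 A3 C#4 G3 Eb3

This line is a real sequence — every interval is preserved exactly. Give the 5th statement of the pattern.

With a 7-note motive the entries are F#4, C#4, G#3, each down a 4th from the previous.
Carrying on: D#3 → A#2.
So cell 5 is A#2 C#3 A#2 B2 D#3 A2 F2.

A#2 C#3 A#2 B2 D#3 A2 F2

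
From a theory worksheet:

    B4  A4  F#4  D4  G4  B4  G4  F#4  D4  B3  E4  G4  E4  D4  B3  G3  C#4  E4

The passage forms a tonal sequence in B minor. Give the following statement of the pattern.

C#4 B3 G3 E3 A3 C#4

Taking 6-note groups, the heads are B4, G4, E4: the pattern moves down a 3rd.
From C#4 the diatonic shape gives C#4 B3 G3 E3 A3 C#4.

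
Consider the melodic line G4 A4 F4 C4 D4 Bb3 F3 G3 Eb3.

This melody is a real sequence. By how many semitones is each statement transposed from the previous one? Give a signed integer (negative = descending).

-7

With a 3-note motive the entries are G4, C4, F3, each down a 5th from the previous.
Counting half-steps from G4 to C4: -7.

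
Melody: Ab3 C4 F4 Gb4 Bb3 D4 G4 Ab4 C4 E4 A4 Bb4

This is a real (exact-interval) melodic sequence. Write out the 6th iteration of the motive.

F#4 A#4 D#5 E5

The 4-note cells begin on Ab3, Bb3, C4 — each up a 2nd from the last.
Extending up a 2nd: D4 → E4 → F#4.
Statement 6 starts on F#4 and keeps the same exact contour: F#4 A#4 D#5 E5.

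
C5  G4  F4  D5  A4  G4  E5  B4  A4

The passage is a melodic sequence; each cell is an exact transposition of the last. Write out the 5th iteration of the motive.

With a 3-note motive the entries are C5, D5, E5, each up a 2nd from the previous.
Continuing the starts: F#5 → G#5.
So cell 5 is G#5 D#5 C#5.

G#5 D#5 C#5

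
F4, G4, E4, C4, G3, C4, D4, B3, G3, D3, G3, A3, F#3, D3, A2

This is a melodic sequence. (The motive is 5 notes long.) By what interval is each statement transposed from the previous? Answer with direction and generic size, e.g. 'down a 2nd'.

down a 4th

Taking 5-note groups, the heads are F4, C4, G3: the pattern moves down a 4th.
From F4 to C4: down a 4th.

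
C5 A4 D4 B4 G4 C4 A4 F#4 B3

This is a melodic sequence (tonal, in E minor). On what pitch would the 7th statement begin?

With a 3-note motive the entries are C5, B4, A4, each down a 2nd from the previous.
Continuing: G4 → F#4 → E4 → D4. Statement 7 starts on D4.

D4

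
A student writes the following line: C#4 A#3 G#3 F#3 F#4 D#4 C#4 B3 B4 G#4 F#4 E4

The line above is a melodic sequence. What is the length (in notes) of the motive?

4

12 notes total. Splitting into 3 groups of 4:
C#4 A#3 G#3 F#3 | F#4 D#4 C#4 B3 | B4 G#4 F#4 E4
Each cell is the previous one up a 4th — so the unit is 4 notes.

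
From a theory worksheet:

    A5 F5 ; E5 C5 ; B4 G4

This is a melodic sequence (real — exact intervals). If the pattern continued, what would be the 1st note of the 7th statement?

With 2-note cells, note 1 of each statement runs A5, E5, B4.
Each moves down a 4th. Continuing: F#4 → C#4 → G#3 → D#3.

D#3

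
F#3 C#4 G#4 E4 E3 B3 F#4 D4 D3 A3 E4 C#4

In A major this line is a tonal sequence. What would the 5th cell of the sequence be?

B2 F#3 C#4 A3

Taking 4-note groups, the heads are F#3, E3, D3: the pattern moves down a 2nd.
Carrying on: C#3 → B2.
From B2 the diatonic shape gives B2 F#3 C#4 A3.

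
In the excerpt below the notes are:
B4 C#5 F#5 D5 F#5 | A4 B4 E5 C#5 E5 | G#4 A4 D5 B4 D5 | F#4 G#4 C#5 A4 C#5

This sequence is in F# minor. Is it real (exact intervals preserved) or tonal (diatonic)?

Every note is diatonic to F# minor.
Cell 1 has -4 semitones from note 3 to 4, but cell 2 has -3 — the interval quality changes while the contour stays the same, which is the hallmark of a tonal sequence.

tonal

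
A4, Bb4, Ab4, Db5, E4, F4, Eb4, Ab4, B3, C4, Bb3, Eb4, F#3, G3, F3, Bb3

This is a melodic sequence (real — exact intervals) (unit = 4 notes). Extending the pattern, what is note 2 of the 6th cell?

A2

The unit is 4 notes. Position-2 pitches of the 4 shown cells: Bb4, F4, C4, G3.
Carrying that down a 4th forward: D3 → A2.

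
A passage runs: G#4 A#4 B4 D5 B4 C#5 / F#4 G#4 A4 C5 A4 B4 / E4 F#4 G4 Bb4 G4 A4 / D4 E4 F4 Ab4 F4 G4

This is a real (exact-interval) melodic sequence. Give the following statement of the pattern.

With a 6-note motive the entries are G#4, F#4, E4, D4, each down a 2nd from the previous.
From C4 the exact shape gives C4 D4 Eb4 Gb4 Eb4 F4.

C4 D4 Eb4 Gb4 Eb4 F4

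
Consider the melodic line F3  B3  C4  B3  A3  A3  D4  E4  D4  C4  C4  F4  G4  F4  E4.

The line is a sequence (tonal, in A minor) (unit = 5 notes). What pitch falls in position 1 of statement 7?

With 5-note cells, note 1 of each statement runs F3, A3, C4.
Carrying that up a 3rd forward: E4 → G4 → B4 → D5.

D5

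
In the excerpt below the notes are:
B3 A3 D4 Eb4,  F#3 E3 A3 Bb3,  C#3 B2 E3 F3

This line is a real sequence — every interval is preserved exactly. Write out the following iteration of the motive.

With a 4-note motive the entries are B3, F#3, C#3, each down a 4th from the previous.
Statement 4 starts on G#2 and keeps the same exact contour: G#2 F#2 B2 C3.

G#2 F#2 B2 C3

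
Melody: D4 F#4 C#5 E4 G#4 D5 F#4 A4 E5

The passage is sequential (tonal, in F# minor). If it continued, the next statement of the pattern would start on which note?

G#4

With a 3-note motive the entries are D4, E4, F#4, each up a 2nd from the previous.
One more step up a 2nd gives G#4.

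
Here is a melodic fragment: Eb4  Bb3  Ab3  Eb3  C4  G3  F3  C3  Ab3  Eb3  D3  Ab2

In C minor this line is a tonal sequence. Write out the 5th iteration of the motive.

D3 Ab2 G2 D2

Unit = 4 notes; the statements start on Eb4, C4, Ab3, moving down a 3rd each time.
Carrying on: F3 → D3.
From D3 the diatonic shape gives D3 Ab2 G2 D2.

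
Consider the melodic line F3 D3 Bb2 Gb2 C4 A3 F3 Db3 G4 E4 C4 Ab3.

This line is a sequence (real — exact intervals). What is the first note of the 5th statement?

The 4-note cells begin on F3, C4, G4 — each up a 5th from the last.
Continuing: D5 → A5. Statement 5 starts on A5.

A5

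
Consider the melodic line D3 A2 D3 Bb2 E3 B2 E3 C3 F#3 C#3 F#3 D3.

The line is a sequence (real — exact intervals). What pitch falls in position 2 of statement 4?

D#3

Grouping in 4s, the 2nd note of each cell is A2, B2, C#3.
From C#3, up a 2nd gives D#3.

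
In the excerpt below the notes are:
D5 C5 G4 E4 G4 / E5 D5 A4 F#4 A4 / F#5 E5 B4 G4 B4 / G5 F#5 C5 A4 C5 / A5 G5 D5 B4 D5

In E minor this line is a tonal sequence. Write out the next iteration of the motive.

B5 A5 E5 C5 E5

The 5-note cells begin on D5, E5, F#5, G5, A5 — each up a 2nd from the last.
Statement 6 starts on B5 and keeps the same diatonic contour: B5 A5 E5 C5 E5.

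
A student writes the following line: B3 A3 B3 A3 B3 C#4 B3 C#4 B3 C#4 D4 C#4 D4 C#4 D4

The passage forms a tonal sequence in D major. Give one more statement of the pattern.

E4 D4 E4 D4 E4

Taking 5-note groups, the heads are B3, C#4, D4: the pattern moves up a 2nd.
From E4 the diatonic shape gives E4 D4 E4 D4 E4.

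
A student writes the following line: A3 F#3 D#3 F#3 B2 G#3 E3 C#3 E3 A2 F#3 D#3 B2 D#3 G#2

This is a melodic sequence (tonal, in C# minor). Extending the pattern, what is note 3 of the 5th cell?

G#2

With 5-note cells, note 3 of each statement runs D#3, C#3, B2.
Carrying that down a 2nd forward: A2 → G#2.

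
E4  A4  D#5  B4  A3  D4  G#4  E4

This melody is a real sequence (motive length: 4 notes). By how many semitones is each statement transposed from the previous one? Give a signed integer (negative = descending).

-7

Taking 4-note groups, the heads are E4, A3: the pattern moves down a 5th.
Counting half-steps from E4 to A3: -7.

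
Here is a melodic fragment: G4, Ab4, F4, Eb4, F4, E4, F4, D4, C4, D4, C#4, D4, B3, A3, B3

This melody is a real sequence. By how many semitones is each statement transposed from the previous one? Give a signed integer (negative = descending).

-3

Unit = 5 notes; the statements start on G4, E4, C#4, moving down a 3rd each time.
G4→E4 is 64 − 67 = -3 semitones.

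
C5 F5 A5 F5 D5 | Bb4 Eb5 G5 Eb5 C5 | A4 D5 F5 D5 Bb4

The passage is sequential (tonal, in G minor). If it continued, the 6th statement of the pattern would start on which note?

Eb4

The 5-note cells begin on C5, Bb4, A4 — each down a 2nd from the last.
Extending the heads down a 2nd: G4 → F4 → Eb4.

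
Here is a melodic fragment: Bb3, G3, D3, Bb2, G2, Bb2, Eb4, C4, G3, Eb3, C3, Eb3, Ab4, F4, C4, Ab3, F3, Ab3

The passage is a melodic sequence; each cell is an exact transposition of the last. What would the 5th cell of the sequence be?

The 6-note cells begin on Bb3, Eb4, Ab4 — each up a 4th from the last.
Extending up a 4th: Db5 → Gb5.
So cell 5 is Gb5 Eb5 Bb4 Gb4 Eb4 Gb4.

Gb5 Eb5 Bb4 Gb4 Eb4 Gb4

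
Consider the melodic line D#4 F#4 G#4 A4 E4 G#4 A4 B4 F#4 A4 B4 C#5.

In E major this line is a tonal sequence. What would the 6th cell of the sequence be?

Unit = 4 notes; the statements start on D#4, E4, F#4, moving up a 2nd each time.
Carrying on: G#4 → A4 → B4.
So cell 6 is B4 D#5 E5 F#5.

B4 D#5 E5 F#5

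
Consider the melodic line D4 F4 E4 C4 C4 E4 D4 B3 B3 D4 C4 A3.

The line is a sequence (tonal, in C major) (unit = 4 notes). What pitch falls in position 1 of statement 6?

The unit is 4 notes. Position-1 pitches of the 3 shown cells: D4, C4, B3.
Extending down a 2nd: A3 → G3 → F3.

F3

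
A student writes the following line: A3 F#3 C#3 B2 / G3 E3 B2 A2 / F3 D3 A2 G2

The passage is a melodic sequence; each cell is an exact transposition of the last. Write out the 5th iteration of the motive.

With a 4-note motive the entries are A3, G3, F3, each down a 2nd from the previous.
Continuing the starts: Eb3 → Db3.
Statement 5 starts on Db3 and keeps the same exact contour: Db3 Bb2 F2 Eb2.

Db3 Bb2 F2 Eb2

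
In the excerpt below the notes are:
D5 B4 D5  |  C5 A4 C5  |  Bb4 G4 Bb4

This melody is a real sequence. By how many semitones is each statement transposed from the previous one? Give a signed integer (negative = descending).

Unit = 3 notes; the statements start on D5, C5, Bb4, moving down a 2nd each time.
D5 to C5 spans -2 semitones.

-2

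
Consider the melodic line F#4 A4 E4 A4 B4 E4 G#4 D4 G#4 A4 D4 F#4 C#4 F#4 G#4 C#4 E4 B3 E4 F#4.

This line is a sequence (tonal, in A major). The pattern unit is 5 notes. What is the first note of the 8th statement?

Taking 5-note groups, the heads are F#4, E4, D4, C#4: the pattern moves down a 2nd.
Extending the heads down a 2nd: B3 → A3 → G#3 → F#3.

F#3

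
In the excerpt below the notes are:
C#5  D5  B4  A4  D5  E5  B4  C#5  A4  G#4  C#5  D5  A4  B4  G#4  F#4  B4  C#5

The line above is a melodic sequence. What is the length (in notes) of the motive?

6

There are 18 notes; a 6-note unit gives 3 cells:
C#5 D5 B4 A4 D5 E5 | B4 C#5 A4 G#4 C#5 D5 | A4 B4 G#4 F#4 B4 C#5
That's a consistent down a 2nd shift per cell, and no other grouping gives one.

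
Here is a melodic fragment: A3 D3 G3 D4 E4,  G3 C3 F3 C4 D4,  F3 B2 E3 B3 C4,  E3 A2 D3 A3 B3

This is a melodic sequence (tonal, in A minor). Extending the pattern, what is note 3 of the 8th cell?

G2

With 5-note cells, note 3 of each statement runs G3, F3, E3, D3.
Each moves down a 2nd. Continuing: C3 → B2 → A2 → G2.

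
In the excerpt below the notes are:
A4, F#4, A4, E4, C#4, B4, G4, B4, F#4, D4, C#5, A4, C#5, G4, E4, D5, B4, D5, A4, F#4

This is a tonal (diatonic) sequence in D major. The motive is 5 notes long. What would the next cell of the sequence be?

Taking 5-note groups, the heads are A4, B4, C#5, D5: the pattern moves up a 2nd.
From E5 the diatonic shape gives E5 C#5 E5 B4 G4.

E5 C#5 E5 B4 G4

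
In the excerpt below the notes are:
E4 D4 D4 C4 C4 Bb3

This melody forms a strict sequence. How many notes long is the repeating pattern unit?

2

6 notes total. Splitting into 3 groups of 2:
E4 D4 | D4 C4 | C4 Bb3
That's a consistent down a 2nd shift per cell, and no other grouping gives one.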